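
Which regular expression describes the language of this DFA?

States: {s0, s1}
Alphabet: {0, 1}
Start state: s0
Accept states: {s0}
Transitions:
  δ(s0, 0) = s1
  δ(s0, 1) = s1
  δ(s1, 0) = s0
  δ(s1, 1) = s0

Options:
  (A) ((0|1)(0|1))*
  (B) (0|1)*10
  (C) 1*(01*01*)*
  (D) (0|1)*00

Check each option against the DFA on short strings; one disagreement eliminates an option:
  (A) ((0|1)(0|1))*: agrees with the DFA on every string of length ≤ 6
  (B) (0|1)*10: on ε the DFA stays in s0 and accepts (s0 ∈ Accept), but the regex does not match it → eliminate
  (C) 1*(01*01*)*: on '1' the DFA goes s0 → s1 and rejects (s1 ∉ Accept), but the regex matches it → eliminate
  (D) (0|1)*00: on ε the DFA stays in s0 and accepts (s0 ∈ Accept), but the regex does not match it → eliminate
Only (A) is consistent with the DFA.
(A) ((0|1)(0|1))*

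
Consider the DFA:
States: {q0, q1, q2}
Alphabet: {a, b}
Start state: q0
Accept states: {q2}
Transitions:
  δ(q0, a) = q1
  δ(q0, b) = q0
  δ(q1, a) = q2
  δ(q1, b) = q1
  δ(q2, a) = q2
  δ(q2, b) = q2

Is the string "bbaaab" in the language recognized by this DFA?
Processing string "bbaaab":
  q0 --b--> q0
  q0 --b--> q0
  q0 --a--> q1
  q1 --a--> q2
  q2 --a--> q2
  q2 --b--> q2
Final state: q2
Accept states: {q2}
Yes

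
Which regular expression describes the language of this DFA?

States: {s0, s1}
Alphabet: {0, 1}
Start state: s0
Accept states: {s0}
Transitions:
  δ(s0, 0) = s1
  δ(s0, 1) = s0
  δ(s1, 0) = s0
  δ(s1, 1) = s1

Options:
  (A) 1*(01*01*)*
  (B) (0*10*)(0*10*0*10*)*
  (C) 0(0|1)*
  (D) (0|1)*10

Check each option against the DFA on short strings; one disagreement eliminates an option:
  (A) 1*(01*01*)*: agrees with the DFA on every string of length ≤ 6
  (B) (0*10*)(0*10*0*10*)*: on ε the DFA stays in s0 and accepts (s0 ∈ Accept), but the regex does not match it → eliminate
  (C) 0(0|1)*: on ε the DFA stays in s0 and accepts (s0 ∈ Accept), but the regex does not match it → eliminate
  (D) (0|1)*10: on ε the DFA stays in s0 and accepts (s0 ∈ Accept), but the regex does not match it → eliminate
Only (A) is consistent with the DFA.
(A) 1*(01*01*)*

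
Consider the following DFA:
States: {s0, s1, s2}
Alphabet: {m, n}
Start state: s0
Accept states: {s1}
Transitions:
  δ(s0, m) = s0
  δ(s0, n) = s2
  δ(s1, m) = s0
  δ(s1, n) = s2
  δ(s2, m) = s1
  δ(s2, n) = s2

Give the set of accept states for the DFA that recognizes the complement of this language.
Complement accept states = All states \ Original accept states
= {s0, s1, s2} \ {s1}
{s0, s2}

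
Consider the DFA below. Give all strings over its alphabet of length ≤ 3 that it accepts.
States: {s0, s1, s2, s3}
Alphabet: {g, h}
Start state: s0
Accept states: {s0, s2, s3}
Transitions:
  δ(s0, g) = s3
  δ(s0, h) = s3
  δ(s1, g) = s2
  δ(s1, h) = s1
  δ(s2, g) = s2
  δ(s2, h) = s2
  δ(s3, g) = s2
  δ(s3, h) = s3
ε, g, h, gg, gh, hg, hh, ggg, ggh, ghg, ghh, hgg, hgh, hhg, hhh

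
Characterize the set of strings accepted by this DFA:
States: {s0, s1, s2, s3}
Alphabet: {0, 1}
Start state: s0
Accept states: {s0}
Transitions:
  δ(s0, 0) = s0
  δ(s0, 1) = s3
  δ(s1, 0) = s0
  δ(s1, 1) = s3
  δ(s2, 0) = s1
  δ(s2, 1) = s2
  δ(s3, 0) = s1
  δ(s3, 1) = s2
Testing a few strings:
  '111' → reject
  '1' → reject
  '0111' → reject
  '01' → reject
State roles: s0=value ≡ 0 (mod 4); s1=value ≡ 2 (mod 4); s2=value ≡ 3 (mod 4); s3=value ≡ 1 (mod 4)
All binary strings representing a multiple of 4 (read in base 2; leading zeros allowed and ε counts as 0)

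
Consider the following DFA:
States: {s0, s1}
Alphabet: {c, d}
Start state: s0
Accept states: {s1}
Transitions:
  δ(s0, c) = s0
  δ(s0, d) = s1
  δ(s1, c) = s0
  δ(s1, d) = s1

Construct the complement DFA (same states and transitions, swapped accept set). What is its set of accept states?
Complement accept states = All states \ Original accept states
= {s0, s1} \ {s1}
{s0}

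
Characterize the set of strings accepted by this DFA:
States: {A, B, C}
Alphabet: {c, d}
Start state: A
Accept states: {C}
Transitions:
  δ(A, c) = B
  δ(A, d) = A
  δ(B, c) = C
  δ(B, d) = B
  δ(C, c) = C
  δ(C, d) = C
Testing a few strings:
  'd' → reject
  'dcc' → accept
  'ddcc' → accept
  'dd' → reject
State roles: A=zero c's seen; B=one c seen; C=≥ two c's seen
All strings over {c,d} containing at least two c's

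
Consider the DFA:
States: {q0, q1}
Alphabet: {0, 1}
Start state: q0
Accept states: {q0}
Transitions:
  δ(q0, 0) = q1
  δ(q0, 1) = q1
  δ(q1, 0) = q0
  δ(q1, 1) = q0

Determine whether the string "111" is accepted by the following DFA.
Processing string "111":
  q0 --1--> q1
  q1 --1--> q0
  q0 --1--> q1
Final state: q1
Accept states: {q0}
No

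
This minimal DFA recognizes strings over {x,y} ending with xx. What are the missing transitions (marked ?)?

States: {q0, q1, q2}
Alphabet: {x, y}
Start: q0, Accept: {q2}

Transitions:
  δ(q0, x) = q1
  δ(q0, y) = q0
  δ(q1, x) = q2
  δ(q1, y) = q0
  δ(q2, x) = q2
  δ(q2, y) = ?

From the language and accept set, identify what each state tracks — q0: last symbol not x; q1: one trailing x; q2: two trailing x's.
Each missing δ(q, a) is the state matching the new tracked value after reading a.
δ(q2, y) = q0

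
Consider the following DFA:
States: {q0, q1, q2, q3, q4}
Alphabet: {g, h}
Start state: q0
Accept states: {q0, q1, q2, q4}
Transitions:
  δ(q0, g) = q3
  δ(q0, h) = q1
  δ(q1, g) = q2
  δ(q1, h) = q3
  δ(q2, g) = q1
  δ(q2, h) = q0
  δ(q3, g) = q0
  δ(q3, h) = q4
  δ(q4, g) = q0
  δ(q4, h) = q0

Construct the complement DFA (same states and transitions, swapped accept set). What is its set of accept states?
Complement accept states = All states \ Original accept states
= {q0, q1, q2, q3, q4} \ {q0, q1, q2, q4}
{q3}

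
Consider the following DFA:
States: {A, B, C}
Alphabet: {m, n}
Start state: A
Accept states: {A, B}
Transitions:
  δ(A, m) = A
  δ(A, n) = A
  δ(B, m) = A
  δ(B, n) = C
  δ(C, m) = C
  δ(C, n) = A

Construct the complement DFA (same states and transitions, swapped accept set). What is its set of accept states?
Complement accept states = All states \ Original accept states
= {A, B, C} \ {A, B}
{C}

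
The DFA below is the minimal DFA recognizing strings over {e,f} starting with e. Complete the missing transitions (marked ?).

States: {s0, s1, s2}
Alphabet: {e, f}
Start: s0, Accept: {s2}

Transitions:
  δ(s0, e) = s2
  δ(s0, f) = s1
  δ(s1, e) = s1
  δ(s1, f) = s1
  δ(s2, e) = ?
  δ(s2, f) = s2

From the language and accept set, identify what each state tracks — s0: no input read; s1: started with f (dead); s2: started with e.
Each missing δ(q, a) is the state matching the new tracked value after reading a.
δ(s2, e) = s2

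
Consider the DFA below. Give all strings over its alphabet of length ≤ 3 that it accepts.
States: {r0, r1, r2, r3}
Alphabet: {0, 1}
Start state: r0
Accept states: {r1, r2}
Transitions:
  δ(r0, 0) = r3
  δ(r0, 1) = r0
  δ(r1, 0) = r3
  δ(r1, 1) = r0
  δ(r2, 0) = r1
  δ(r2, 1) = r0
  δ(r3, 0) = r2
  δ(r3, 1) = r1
00, 01, 000, 100, 101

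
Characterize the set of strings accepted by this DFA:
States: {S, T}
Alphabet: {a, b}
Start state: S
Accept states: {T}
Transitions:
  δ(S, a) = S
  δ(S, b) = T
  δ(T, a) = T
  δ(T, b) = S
Testing a few strings:
  'a' → reject
  'aab' → accept
  'bab' → reject
  'abb' → reject
State roles: S=even number of b's so far; T=odd number of b's so far
All strings over {a,b} with an odd number of b's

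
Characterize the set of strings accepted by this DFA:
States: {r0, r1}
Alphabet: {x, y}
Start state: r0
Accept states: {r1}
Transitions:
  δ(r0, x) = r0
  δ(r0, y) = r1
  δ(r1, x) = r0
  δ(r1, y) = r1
Testing a few strings:
  'y' → accept
  'yx' → reject
  'xy' → accept
  'xyy' → accept
State roles: r0=last symbol not y; r1=last symbol is y
All strings over {x,y} ending with y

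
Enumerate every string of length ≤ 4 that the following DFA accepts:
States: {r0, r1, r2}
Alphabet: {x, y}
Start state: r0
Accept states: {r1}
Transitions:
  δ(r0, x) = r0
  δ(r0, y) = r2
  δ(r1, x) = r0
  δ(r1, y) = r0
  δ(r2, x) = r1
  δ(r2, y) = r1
yx, yy, xyx, xyy, xxyx, xxyy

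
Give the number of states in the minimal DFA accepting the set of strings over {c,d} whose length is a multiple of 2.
By Myhill–Nerode, count the distinguishable equivalence classes: 2 classes — one per residue of the length mod 2; class i is distinguished from class j by any string of length (2 − i) mod 2.
2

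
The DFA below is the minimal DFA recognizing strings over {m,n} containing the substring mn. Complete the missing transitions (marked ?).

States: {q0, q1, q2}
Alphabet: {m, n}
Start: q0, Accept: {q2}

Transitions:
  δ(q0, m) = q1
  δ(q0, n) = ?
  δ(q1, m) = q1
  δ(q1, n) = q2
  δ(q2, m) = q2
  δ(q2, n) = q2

From the language and accept set, identify what each state tracks — q0: no m seen yet; q1: seen a m, waiting for n; q2: substring mn seen.
Each missing δ(q, a) is the state matching the new tracked value after reading a.
δ(q0, n) = q0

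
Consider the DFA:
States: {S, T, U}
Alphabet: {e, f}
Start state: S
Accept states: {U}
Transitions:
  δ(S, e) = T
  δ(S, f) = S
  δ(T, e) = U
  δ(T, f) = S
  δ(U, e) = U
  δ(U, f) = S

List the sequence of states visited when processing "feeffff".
read 'f': S → S
  read 'e': S → T
  read 'e': T → U
  read 'f': U → S
  read 'f': S → S
  read 'f': S → S
  read 'f': S → S
S -> S -> T -> U -> S -> S -> S -> S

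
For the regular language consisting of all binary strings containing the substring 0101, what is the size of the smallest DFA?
By Myhill–Nerode, count the distinguishable equivalence classes: 5 classes — one per longest suffix of the input that is a prefix of '0101' (lengths 0 through 3), plus an absorbing 'already seen 0101' class.
5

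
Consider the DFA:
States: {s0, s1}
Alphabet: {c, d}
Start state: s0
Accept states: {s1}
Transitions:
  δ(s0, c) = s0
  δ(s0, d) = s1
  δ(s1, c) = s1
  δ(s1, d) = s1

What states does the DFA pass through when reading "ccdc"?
read 'c': s0 → s0
  read 'c': s0 → s0
  read 'd': s0 → s1
  read 'c': s1 → s1
s0 -> s0 -> s0 -> s1 -> s1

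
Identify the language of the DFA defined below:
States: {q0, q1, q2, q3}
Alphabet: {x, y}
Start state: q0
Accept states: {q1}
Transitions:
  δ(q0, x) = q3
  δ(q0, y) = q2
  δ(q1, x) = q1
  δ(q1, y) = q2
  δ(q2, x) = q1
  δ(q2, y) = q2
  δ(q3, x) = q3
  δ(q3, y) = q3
Testing a few strings:
  'yyyy' → reject
  'xxx' → reject
  'y' → reject
  'yxy' → reject
State roles: q0=no input read; q1=started with y, last symbol x; q2=started with y, last symbol y; q3=started with x (dead)
All strings over {x,y} that start with y and end with x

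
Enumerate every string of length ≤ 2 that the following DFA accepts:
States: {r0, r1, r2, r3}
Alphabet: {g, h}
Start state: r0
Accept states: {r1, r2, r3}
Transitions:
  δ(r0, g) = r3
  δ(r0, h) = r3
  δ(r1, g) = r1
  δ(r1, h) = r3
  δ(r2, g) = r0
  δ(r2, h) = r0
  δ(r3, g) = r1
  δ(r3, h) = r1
g, h, gg, gh, hg, hh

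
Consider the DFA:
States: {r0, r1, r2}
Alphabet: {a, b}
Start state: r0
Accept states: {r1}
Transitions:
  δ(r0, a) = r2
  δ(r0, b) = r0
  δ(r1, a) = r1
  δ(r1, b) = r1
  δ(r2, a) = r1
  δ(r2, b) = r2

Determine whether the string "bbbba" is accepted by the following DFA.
Processing string "bbbba":
  r0 --b--> r0
  r0 --b--> r0
  r0 --b--> r0
  r0 --b--> r0
  r0 --a--> r2
Final state: r2
Accept states: {r1}
No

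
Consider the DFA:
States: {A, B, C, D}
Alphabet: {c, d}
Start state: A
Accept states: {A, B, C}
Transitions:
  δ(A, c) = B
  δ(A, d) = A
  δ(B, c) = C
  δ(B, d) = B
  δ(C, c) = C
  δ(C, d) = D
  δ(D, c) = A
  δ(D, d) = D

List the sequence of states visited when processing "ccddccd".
read 'c': A → B
  read 'c': B → C
  read 'd': C → D
  read 'd': D → D
  read 'c': D → A
  read 'c': A → B
  read 'd': B → B
A -> B -> C -> D -> D -> A -> B -> B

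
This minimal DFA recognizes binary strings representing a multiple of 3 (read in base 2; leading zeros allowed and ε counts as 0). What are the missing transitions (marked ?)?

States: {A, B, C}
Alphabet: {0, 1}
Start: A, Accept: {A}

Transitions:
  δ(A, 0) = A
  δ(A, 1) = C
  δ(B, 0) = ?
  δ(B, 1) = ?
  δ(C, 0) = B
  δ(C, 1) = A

From the language and accept set, identify what each state tracks — A: value ≡ 0 (mod 3); B: value ≡ 2 (mod 3); C: value ≡ 1 (mod 3).
Each missing δ(q, a) is the state matching the new tracked value after reading a.
δ(B, 0) = C; δ(B, 1) = B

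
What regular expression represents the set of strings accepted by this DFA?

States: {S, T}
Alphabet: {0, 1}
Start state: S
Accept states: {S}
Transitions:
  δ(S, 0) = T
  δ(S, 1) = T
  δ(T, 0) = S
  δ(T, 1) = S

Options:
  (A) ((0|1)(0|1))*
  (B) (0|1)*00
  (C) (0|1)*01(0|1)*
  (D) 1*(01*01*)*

Check each option against the DFA on short strings; one disagreement eliminates an option:
  (A) ((0|1)(0|1))*: agrees with the DFA on every string of length ≤ 6
  (B) (0|1)*00: on ε the DFA stays in S and accepts (S ∈ Accept), but the regex does not match it → eliminate
  (C) (0|1)*01(0|1)*: on ε the DFA stays in S and accepts (S ∈ Accept), but the regex does not match it → eliminate
  (D) 1*(01*01*)*: on '1' the DFA goes S → T and rejects (T ∉ Accept), but the regex matches it → eliminate
Only (A) is consistent with the DFA.
(A) ((0|1)(0|1))*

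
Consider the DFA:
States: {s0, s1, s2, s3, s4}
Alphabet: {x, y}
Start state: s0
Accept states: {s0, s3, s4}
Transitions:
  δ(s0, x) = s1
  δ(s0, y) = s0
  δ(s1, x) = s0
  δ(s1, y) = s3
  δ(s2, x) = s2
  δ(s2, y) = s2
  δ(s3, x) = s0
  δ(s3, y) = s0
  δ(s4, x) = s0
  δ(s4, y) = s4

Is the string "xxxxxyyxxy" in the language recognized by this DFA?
Processing string "xxxxxyyxxy":
  s0 --x--> s1
  s1 --x--> s0
  s0 --x--> s1
  s1 --x--> s0
  s0 --x--> s1
  s1 --y--> s3
  s3 --y--> s0
  s0 --x--> s1
  s1 --x--> s0
  s0 --y--> s0
Final state: s0
Accept states: {s0, s3, s4}
Yes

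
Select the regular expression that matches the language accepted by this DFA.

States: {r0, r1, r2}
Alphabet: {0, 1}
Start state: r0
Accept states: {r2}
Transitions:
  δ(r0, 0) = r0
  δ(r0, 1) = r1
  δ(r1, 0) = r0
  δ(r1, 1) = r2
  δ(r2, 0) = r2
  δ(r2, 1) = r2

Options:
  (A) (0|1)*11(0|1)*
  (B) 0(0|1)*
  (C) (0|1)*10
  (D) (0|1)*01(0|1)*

Check each option against the DFA on short strings; one disagreement eliminates an option:
  (A) (0|1)*11(0|1)*: agrees with the DFA on every string of length ≤ 6
  (B) 0(0|1)*: on '0' the DFA goes r0 → r0 and rejects (r0 ∉ Accept), but the regex matches it → eliminate
  (C) (0|1)*10: on '10' the DFA goes r0 → r1 → r0 and rejects (r0 ∉ Accept), but the regex matches it → eliminate
  (D) (0|1)*01(0|1)*: on '01' the DFA goes r0 → r0 → r1 and rejects (r1 ∉ Accept), but the regex matches it → eliminate
Only (A) is consistent with the DFA.
(A) (0|1)*11(0|1)*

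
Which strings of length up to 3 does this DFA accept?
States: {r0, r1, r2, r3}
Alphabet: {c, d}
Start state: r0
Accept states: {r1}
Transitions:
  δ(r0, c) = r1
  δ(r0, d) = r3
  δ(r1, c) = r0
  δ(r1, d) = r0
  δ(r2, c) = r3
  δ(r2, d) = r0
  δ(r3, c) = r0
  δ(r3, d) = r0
c, ccc, cdc, dcc, ddc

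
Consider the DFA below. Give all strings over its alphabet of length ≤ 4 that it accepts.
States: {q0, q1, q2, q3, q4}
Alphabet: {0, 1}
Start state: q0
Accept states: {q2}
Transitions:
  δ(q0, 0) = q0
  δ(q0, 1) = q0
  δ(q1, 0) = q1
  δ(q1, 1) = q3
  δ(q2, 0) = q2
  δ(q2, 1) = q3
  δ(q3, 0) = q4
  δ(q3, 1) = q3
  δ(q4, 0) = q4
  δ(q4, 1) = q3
None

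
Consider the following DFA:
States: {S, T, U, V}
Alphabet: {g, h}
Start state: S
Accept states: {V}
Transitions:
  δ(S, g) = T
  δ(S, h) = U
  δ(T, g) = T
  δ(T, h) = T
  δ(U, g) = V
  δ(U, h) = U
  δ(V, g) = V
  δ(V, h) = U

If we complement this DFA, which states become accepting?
Complement accept states = All states \ Original accept states
= {S, T, U, V} \ {V}
{S, T, U}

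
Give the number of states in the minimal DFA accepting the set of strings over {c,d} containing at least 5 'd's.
By Myhill–Nerode, count the distinguishable equivalence classes: 6 classes — having seen 0, 1, …, 4, or ≥5 copies of 'd'; any two classes i < j (j ≤ 5) are distinguished by the string d^(5−j), which takes class j to 5 copies (accepted) but leaves class i below 5 (rejected).
6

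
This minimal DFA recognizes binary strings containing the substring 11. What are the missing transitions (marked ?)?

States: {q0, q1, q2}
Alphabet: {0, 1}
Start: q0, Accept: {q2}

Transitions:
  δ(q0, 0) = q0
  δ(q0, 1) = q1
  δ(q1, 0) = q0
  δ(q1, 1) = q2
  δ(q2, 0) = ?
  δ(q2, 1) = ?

From the language and accept set, identify what each state tracks — q0: no progress toward 11; q1: one trailing 1; q2: substring 11 seen.
Each missing δ(q, a) is the state matching the new tracked value after reading a.
δ(q2, 0) = q2; δ(q2, 1) = q2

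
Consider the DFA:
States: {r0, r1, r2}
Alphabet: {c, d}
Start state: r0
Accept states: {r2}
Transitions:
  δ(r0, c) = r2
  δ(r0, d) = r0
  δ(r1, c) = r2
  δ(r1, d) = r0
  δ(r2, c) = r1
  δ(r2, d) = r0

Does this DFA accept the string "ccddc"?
Processing string "ccddc":
  r0 --c--> r2
  r2 --c--> r1
  r1 --d--> r0
  r0 --d--> r0
  r0 --c--> r2
Final state: r2
Accept states: {r2}
Yes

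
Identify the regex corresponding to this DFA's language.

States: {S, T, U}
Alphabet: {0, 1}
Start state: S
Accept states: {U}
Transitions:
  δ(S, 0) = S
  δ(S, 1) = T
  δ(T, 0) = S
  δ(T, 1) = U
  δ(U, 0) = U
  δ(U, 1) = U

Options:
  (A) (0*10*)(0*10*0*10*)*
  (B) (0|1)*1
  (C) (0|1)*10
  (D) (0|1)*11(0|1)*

Check each option against the DFA on short strings; one disagreement eliminates an option:
  (A) (0*10*)(0*10*0*10*)*: on '1' the DFA goes S → T and rejects (T ∉ Accept), but the regex matches it → eliminate
  (B) (0|1)*1: on '1' the DFA goes S → T and rejects (T ∉ Accept), but the regex matches it → eliminate
  (C) (0|1)*10: on '10' the DFA goes S → T → S and rejects (S ∉ Accept), but the regex matches it → eliminate
  (D) (0|1)*11(0|1)*: agrees with the DFA on every string of length ≤ 6
Only (D) is consistent with the DFA.
(D) (0|1)*11(0|1)*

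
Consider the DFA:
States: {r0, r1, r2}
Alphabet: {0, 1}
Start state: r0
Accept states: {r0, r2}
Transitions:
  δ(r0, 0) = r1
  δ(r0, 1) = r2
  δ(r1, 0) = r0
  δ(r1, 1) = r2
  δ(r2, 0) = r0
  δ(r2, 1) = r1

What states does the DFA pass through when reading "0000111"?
read '0': r0 → r1
  read '0': r1 → r0
  read '0': r0 → r1
  read '0': r1 → r0
  read '1': r0 → r2
  read '1': r2 → r1
  read '1': r1 → r2
r0 -> r1 -> r0 -> r1 -> r0 -> r2 -> r1 -> r2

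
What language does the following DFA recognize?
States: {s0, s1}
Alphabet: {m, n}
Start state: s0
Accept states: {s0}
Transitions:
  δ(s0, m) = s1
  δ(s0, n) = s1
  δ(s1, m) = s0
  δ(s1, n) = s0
Testing a few strings:
  'mm' → accept
  'm' → reject
  'n' → reject
  'mn' → accept
State roles: s0=even length so far; s1=odd length so far
All strings over {m,n} of even length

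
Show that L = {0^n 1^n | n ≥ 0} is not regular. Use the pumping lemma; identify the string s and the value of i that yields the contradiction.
Assume L is regular with pumping length p. Idea: pumping the 0-block changes the count balance.
Choose s = 0^p 1^p (length 2p ≥ p). By the pumping lemma, s = xyz with |xy| ≤ p, |y| > 0. So y = 0^k for some k > 0 (since xy is entirely within the 0's). Pumping gives xy²z = 0^(p+k) 1^p, which is not in L since p+k ≠ p.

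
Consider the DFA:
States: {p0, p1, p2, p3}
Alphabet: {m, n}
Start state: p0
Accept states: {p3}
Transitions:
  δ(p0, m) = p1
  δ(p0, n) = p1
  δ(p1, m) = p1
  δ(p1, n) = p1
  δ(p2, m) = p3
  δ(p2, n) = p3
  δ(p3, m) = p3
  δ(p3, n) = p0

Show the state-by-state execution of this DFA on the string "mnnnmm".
read 'm': p0 → p1
  read 'n': p1 → p1
  read 'n': p1 → p1
  read 'n': p1 → p1
  read 'm': p1 → p1
  read 'm': p1 → p1
p0 -> p1 -> p1 -> p1 -> p1 -> p1 -> p1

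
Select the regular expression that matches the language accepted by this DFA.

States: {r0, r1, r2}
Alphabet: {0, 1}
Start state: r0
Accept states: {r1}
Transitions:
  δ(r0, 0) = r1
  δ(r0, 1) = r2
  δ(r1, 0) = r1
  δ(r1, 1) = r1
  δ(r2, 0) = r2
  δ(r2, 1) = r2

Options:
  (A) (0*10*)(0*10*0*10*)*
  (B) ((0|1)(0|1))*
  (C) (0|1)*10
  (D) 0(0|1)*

Check each option against the DFA on short strings; one disagreement eliminates an option:
  (A) (0*10*)(0*10*0*10*)*: on '0' the DFA goes r0 → r1 and accepts (r1 ∈ Accept), but the regex does not match it → eliminate
  (B) ((0|1)(0|1))*: on ε the DFA stays in r0 and rejects (r0 ∉ Accept), but the regex matches it → eliminate
  (C) (0|1)*10: on '0' the DFA goes r0 → r1 and accepts (r1 ∈ Accept), but the regex does not match it → eliminate
  (D) 0(0|1)*: agrees with the DFA on every string of length ≤ 6
Only (D) is consistent with the DFA.
(D) 0(0|1)*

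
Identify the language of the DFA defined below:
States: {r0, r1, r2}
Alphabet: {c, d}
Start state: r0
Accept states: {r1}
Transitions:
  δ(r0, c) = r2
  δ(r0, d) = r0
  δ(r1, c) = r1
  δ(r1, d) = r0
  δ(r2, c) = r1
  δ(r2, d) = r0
Testing a few strings:
  'cdcc' → accept
  'dcc' → accept
  'ddc' → reject
  'cd' → reject
State roles: r0=last symbol not c; r1=two trailing c's; r2=one trailing c
All strings over {c,d} ending with cc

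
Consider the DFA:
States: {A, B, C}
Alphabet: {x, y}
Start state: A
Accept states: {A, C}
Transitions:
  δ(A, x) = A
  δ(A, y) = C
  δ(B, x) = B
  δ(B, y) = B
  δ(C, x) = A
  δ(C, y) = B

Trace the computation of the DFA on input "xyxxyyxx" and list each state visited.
read 'x': A → A
  read 'y': A → C
  read 'x': C → A
  read 'x': A → A
  read 'y': A → C
  read 'y': C → B
  read 'x': B → B
  read 'x': B → B
A -> A -> C -> A -> A -> C -> B -> B -> B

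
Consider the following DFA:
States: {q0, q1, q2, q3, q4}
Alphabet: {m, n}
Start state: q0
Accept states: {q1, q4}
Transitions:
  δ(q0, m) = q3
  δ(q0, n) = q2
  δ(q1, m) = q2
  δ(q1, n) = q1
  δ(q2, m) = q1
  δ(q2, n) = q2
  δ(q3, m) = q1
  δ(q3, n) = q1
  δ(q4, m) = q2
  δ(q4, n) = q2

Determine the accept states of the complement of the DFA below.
Complement accept states = All states \ Original accept states
= {q0, q1, q2, q3, q4} \ {q1, q4}
{q0, q2, q3}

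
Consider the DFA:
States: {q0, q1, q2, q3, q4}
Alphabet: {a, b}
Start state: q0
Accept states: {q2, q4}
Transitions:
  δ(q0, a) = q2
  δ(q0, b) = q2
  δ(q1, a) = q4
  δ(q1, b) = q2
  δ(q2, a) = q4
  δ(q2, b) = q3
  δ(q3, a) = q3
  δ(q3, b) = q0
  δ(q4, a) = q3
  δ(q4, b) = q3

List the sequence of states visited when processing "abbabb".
read 'a': q0 → q2
  read 'b': q2 → q3
  read 'b': q3 → q0
  read 'a': q0 → q2
  read 'b': q2 → q3
  read 'b': q3 → q0
q0 -> q2 -> q3 -> q0 -> q2 -> q3 -> q0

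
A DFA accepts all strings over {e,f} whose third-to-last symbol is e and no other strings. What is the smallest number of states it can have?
By Myhill–Nerode, count the distinguishable equivalence classes: 2^3 = 8 classes — the DFA must remember the last 3 symbols read; every pair of distinct length-3 suffixes is distinguishable by some continuation.
8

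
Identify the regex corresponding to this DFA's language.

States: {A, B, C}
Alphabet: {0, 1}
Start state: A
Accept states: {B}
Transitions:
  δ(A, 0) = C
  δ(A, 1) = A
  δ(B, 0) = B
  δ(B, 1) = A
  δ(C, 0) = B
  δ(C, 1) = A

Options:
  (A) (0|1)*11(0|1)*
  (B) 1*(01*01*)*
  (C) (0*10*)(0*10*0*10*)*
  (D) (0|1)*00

Check each option against the DFA on short strings; one disagreement eliminates an option:
  (A) (0|1)*11(0|1)*: on '00' the DFA goes A → C → B and accepts (B ∈ Accept), but the regex does not match it → eliminate
  (B) 1*(01*01*)*: on ε the DFA stays in A and rejects (A ∉ Accept), but the regex matches it → eliminate
  (C) (0*10*)(0*10*0*10*)*: on '1' the DFA goes A → A and rejects (A ∉ Accept), but the regex matches it → eliminate
  (D) (0|1)*00: agrees with the DFA on every string of length ≤ 6
Only (D) is consistent with the DFA.
(D) (0|1)*00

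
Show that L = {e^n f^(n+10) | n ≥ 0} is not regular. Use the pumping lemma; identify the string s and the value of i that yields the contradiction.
Assume L is regular with pumping length p. Idea: pumping the e-block breaks the fixed offset of 10.
Choose s = e^p f^(p+10) ∈ L. By the pumping lemma, s = xyz with |xy| ≤ p, |y| > 0, so y = e^k with k ≥ 1. Then xy²z = e^(p+k) f^(p+10). For this to be in L we would need p+10 = (p+k)+10, i.e. k = 0, contradicting k ≥ 1. So xy²z ∉ L.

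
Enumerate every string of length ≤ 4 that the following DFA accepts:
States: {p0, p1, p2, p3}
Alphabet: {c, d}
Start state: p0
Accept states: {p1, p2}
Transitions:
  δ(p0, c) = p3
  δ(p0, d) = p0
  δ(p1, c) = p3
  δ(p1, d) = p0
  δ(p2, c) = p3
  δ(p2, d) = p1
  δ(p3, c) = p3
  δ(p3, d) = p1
cd, ccd, dcd, cccd, cdcd, dccd, ddcd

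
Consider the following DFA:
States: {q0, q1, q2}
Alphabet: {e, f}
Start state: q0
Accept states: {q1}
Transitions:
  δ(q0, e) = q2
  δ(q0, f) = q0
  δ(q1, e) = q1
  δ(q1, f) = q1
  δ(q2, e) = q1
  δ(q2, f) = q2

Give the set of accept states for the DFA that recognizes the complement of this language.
Complement accept states = All states \ Original accept states
= {q0, q1, q2} \ {q1}
{q0, q2}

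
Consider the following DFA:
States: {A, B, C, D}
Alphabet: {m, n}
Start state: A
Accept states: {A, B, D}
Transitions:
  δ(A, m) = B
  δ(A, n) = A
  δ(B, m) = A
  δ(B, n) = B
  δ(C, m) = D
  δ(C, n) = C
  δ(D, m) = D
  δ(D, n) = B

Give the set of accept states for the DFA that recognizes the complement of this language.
Complement accept states = All states \ Original accept states
= {A, B, C, D} \ {A, B, D}
{C}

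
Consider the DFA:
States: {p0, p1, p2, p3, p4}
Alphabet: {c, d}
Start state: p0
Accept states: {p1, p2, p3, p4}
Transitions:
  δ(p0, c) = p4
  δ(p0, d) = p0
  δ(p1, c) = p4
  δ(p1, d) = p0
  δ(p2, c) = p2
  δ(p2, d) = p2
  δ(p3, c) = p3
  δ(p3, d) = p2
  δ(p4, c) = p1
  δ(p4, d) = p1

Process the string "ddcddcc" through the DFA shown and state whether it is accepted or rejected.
Processing string "ddcddcc":
  p0 --d--> p0
  p0 --d--> p0
  p0 --c--> p4
  p4 --d--> p1
  p1 --d--> p0
  p0 --c--> p4
  p4 --c--> p1
Final state: p1
Accept states: {p1, p2, p3, p4}
Yes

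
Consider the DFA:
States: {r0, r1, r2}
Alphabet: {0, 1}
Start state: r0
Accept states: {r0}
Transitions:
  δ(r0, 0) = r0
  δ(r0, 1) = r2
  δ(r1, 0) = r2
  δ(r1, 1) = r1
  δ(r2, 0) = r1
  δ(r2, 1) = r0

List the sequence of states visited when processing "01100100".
read '0': r0 → r0
  read '1': r0 → r2
  read '1': r2 → r0
  read '0': r0 → r0
  read '0': r0 → r0
  read '1': r0 → r2
  read '0': r2 → r1
  read '0': r1 → r2
r0 -> r0 -> r2 -> r0 -> r0 -> r0 -> r2 -> r1 -> r2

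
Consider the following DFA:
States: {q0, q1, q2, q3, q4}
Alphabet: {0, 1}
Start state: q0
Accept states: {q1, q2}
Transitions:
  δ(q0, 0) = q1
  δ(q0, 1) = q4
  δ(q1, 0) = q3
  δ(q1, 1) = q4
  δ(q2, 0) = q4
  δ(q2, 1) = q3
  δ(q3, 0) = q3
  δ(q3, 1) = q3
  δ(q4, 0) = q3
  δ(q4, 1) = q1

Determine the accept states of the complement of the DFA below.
Complement accept states = All states \ Original accept states
= {q0, q1, q2, q3, q4} \ {q1, q2}
{q0, q3, q4}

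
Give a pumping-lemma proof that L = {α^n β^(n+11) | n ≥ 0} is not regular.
Assume L is regular with pumping length p. Idea: pumping the α-block breaks the fixed offset of 11.
Choose s = α^p β^(p+11) ∈ L. By the pumping lemma, s = xyz with |xy| ≤ p, |y| > 0, so y = α^k with k ≥ 1. Then xy²z = α^(p+k) β^(p+11). For this to be in L we would need p+11 = (p+k)+11, i.e. k = 0, contradicting k ≥ 1. So xy²z ∉ L.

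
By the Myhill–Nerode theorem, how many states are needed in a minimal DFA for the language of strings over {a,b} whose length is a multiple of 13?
By Myhill–Nerode, count the distinguishable equivalence classes: 13 classes — one per residue of the length mod 13; class i is distinguished from class j by any string of length (13 − i) mod 13.
13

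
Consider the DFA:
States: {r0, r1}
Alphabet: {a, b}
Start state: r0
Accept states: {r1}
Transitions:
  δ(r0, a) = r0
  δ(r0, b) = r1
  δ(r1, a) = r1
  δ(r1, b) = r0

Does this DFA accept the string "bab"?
Processing string "bab":
  r0 --b--> r1
  r1 --a--> r1
  r1 --b--> r0
Final state: r0
Accept states: {r1}
No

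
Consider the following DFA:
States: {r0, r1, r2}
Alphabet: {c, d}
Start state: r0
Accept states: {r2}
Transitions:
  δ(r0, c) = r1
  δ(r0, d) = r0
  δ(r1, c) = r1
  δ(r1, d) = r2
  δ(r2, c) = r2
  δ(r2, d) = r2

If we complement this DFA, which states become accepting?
Complement accept states = All states \ Original accept states
= {r0, r1, r2} \ {r2}
{r0, r1}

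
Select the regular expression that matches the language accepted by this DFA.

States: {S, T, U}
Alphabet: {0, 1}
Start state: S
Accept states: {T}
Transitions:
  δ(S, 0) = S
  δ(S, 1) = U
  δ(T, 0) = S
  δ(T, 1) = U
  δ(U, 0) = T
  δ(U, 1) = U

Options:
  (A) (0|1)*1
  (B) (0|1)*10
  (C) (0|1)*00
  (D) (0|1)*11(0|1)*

Check each option against the DFA on short strings; one disagreement eliminates an option:
  (A) (0|1)*1: on '1' the DFA goes S → U and rejects (U ∉ Accept), but the regex matches it → eliminate
  (B) (0|1)*10: agrees with the DFA on every string of length ≤ 6
  (C) (0|1)*00: on '00' the DFA goes S → S → S and rejects (S ∉ Accept), but the regex matches it → eliminate
  (D) (0|1)*11(0|1)*: on '10' the DFA goes S → U → T and accepts (T ∈ Accept), but the regex does not match it → eliminate
Only (B) is consistent with the DFA.
(B) (0|1)*10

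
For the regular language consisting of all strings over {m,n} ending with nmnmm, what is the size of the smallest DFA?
By Myhill–Nerode, count the distinguishable equivalence classes: 6 classes — one per longest suffix of the input that is a prefix of 'nmnmm' (lengths 0 through 5); only the length-5 class is accepting.
6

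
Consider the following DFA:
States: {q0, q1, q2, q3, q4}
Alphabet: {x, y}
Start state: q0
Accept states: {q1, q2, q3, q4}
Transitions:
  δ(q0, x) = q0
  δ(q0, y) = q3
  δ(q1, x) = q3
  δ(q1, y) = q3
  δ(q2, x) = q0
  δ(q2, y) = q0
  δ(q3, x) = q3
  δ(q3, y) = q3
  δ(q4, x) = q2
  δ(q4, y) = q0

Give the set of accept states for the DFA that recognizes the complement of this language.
Complement accept states = All states \ Original accept states
= {q0, q1, q2, q3, q4} \ {q1, q2, q3, q4}
{q0}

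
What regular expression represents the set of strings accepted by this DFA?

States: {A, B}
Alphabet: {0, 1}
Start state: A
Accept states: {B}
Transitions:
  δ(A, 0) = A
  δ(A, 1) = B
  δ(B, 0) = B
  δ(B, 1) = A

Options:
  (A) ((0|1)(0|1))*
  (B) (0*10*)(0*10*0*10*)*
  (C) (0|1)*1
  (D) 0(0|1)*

Check each option against the DFA on short strings; one disagreement eliminates an option:
  (A) ((0|1)(0|1))*: on ε the DFA stays in A and rejects (A ∉ Accept), but the regex matches it → eliminate
  (B) (0*10*)(0*10*0*10*)*: agrees with the DFA on every string of length ≤ 6
  (C) (0|1)*1: on '10' the DFA goes A → B → B and accepts (B ∈ Accept), but the regex does not match it → eliminate
  (D) 0(0|1)*: on '0' the DFA goes A → A and rejects (A ∉ Accept), but the regex matches it → eliminate
Only (B) is consistent with the DFA.
(B) (0*10*)(0*10*0*10*)*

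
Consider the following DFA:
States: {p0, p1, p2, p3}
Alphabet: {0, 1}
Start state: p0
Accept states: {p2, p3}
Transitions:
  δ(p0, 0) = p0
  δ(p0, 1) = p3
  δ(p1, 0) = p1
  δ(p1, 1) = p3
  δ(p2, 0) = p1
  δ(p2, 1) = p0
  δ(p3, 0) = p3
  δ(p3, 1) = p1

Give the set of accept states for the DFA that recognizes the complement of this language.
Complement accept states = All states \ Original accept states
= {p0, p1, p2, p3} \ {p2, p3}
{p0, p1}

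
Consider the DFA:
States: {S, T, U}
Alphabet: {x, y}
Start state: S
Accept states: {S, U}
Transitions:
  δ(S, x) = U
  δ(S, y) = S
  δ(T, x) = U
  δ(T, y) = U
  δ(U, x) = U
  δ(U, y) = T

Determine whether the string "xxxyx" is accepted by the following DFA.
Processing string "xxxyx":
  S --x--> U
  U --x--> U
  U --x--> U
  U --y--> T
  T --x--> U
Final state: U
Accept states: {S, U}
Yes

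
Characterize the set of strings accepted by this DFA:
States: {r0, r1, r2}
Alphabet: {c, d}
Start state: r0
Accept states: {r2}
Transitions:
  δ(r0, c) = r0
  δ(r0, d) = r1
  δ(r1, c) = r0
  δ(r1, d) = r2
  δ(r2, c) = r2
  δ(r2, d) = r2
Testing a few strings:
  'c' → reject
  'd' → reject
  'dc' → reject
  'dcc' → reject
State roles: r0=no progress toward dd; r1=one trailing d; r2=substring dd seen
All strings over {c,d} containing the substring dd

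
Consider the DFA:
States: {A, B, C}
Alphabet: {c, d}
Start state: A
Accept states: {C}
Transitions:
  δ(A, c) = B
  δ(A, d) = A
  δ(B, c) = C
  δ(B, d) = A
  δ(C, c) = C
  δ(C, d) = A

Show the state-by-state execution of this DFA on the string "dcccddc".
read 'd': A → A
  read 'c': A → B
  read 'c': B → C
  read 'c': C → C
  read 'd': C → A
  read 'd': A → A
  read 'c': A → B
A -> A -> B -> C -> C -> A -> A -> B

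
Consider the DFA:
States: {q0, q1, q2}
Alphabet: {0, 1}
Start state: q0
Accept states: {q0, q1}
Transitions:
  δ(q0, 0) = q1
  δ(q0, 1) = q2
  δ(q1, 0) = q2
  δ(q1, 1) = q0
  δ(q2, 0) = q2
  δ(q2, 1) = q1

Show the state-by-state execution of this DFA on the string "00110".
read '0': q0 → q1
  read '0': q1 → q2
  read '1': q2 → q1
  read '1': q1 → q0
  read '0': q0 → q1
q0 -> q1 -> q2 -> q1 -> q0 -> q1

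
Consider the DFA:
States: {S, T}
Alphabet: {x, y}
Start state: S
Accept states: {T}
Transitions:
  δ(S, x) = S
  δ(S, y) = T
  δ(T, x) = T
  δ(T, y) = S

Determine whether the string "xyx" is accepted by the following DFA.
Processing string "xyx":
  S --x--> S
  S --y--> T
  T --x--> T
Final state: T
Accept states: {T}
Yes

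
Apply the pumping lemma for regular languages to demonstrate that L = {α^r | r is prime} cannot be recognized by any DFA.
Assume L is regular with pumping length p. Idea: pumping by a suitable count produces a composite length.
Let q be a prime with q ≥ p and choose s = α^q ∈ L. By the pumping lemma, s = xyz with |xy| ≤ p, |y| = k ≥ 1. Take i = q+1: |xy^(q+1)z| = q + q·k = q(1+k). Since q ≥ 2 and 1+k ≥ 2, q(1+k) is composite, so xy^(q+1)z ∉ L.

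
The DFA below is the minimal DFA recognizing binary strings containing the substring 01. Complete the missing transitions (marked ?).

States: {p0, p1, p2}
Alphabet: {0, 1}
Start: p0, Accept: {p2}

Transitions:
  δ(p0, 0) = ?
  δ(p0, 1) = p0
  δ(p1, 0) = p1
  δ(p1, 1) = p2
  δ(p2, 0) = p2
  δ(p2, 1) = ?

From the language and accept set, identify what each state tracks — p0: no 0 seen yet; p1: seen a 0, waiting for 1; p2: substring 01 seen.
Each missing δ(q, a) is the state matching the new tracked value after reading a.
δ(p0, 0) = p1; δ(p2, 1) = p2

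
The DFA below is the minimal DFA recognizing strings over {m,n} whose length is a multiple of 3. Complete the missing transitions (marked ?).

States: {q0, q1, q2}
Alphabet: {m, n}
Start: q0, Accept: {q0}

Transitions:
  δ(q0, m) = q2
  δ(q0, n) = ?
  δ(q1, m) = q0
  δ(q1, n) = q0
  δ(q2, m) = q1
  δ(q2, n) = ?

From the language and accept set, identify what each state tracks — q0: length ≡ 0 (mod 3); q1: length ≡ 2 (mod 3); q2: length ≡ 1 (mod 3).
Each missing δ(q, a) is the state matching the new tracked value after reading a.
δ(q0, n) = q2; δ(q2, n) = q1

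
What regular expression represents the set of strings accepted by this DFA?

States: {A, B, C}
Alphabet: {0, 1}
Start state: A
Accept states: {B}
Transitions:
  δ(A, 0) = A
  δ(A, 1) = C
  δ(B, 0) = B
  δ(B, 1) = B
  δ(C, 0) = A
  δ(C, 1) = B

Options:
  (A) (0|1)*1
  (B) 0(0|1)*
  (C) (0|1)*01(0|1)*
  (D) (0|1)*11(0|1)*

Check each option against the DFA on short strings; one disagreement eliminates an option:
  (A) (0|1)*1: on '1' the DFA goes A → C and rejects (C ∉ Accept), but the regex matches it → eliminate
  (B) 0(0|1)*: on '0' the DFA goes A → A and rejects (A ∉ Accept), but the regex matches it → eliminate
  (C) (0|1)*01(0|1)*: on '01' the DFA goes A → A → C and rejects (C ∉ Accept), but the regex matches it → eliminate
  (D) (0|1)*11(0|1)*: agrees with the DFA on every string of length ≤ 6
Only (D) is consistent with the DFA.
(D) (0|1)*11(0|1)*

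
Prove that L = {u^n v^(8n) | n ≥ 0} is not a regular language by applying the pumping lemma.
Assume L is regular with pumping length p. Idea: pumping the u-block breaks the 1:8 ratio.
Choose s = u^p v^(8p) (length 9p ≥ p). By the pumping lemma, s = xyz with |xy| ≤ p, |y| > 0, so y = u^k with k ≥ 1. Then xy²z = u^(p+k) v^(8p). For this to be in L we would need 8p = 8(p+k), i.e. 8k = 0, contradicting k ≥ 1. So xy²z ∉ L.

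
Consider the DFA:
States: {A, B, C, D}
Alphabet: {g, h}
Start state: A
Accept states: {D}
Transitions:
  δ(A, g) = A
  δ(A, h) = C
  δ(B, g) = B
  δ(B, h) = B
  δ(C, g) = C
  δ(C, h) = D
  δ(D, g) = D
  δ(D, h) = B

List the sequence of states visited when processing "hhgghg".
read 'h': A → C
  read 'h': C → D
  read 'g': D → D
  read 'g': D → D
  read 'h': D → B
  read 'g': B → B
A -> C -> D -> D -> D -> B -> B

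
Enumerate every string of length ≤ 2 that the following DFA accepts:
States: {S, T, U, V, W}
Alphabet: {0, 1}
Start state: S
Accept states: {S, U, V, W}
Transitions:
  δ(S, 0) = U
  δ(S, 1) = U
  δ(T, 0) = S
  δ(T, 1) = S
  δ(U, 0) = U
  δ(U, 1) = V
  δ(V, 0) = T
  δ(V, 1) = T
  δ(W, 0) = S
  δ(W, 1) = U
ε, 0, 1, 00, 01, 10, 11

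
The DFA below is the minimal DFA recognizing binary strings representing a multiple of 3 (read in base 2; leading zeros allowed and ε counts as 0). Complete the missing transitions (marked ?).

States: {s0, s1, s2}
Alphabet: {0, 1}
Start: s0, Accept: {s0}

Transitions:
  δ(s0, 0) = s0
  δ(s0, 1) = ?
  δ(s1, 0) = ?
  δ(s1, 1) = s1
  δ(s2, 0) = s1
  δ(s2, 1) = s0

From the language and accept set, identify what each state tracks — s0: value ≡ 0 (mod 3); s1: value ≡ 2 (mod 3); s2: value ≡ 1 (mod 3).
Each missing δ(q, a) is the state matching the new tracked value after reading a.
δ(s0, 1) = s2; δ(s1, 0) = s2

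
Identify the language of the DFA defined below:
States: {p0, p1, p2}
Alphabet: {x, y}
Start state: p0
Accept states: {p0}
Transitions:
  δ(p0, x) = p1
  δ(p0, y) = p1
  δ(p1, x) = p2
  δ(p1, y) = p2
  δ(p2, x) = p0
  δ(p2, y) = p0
Testing a few strings:
  'xyy' → accept
  'xyx' → accept
  'xxxx' → reject
  'y' → reject
State roles: p0=length ≡ 0 (mod 3); p1=length ≡ 1 (mod 3); p2=length ≡ 2 (mod 3)
All strings over {x,y} whose length is a multiple of 3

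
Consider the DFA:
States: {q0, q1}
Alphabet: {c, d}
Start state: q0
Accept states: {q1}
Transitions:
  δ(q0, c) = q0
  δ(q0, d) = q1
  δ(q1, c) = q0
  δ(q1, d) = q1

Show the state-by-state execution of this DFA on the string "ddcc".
read 'd': q0 → q1
  read 'd': q1 → q1
  read 'c': q1 → q0
  read 'c': q0 → q0
q0 -> q1 -> q1 -> q0 -> q0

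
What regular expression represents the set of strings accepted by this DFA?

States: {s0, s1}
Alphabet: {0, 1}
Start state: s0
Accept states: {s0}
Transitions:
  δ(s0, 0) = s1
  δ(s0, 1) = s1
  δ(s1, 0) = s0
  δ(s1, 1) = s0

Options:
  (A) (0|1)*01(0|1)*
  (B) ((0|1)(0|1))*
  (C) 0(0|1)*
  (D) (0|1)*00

Check each option against the DFA on short strings; one disagreement eliminates an option:
  (A) (0|1)*01(0|1)*: on ε the DFA stays in s0 and accepts (s0 ∈ Accept), but the regex does not match it → eliminate
  (B) ((0|1)(0|1))*: agrees with the DFA on every string of length ≤ 6
  (C) 0(0|1)*: on ε the DFA stays in s0 and accepts (s0 ∈ Accept), but the regex does not match it → eliminate
  (D) (0|1)*00: on ε the DFA stays in s0 and accepts (s0 ∈ Accept), but the regex does not match it → eliminate
Only (B) is consistent with the DFA.
(B) ((0|1)(0|1))*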